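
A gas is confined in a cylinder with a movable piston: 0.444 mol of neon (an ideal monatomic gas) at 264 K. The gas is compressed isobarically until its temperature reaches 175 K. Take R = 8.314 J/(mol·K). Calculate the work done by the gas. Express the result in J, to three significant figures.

W ≈ -329 J

Isobaric: W = P ΔV = nR ΔT.
W = (0.444)(8.314)(175 − 264) = -328.5 J.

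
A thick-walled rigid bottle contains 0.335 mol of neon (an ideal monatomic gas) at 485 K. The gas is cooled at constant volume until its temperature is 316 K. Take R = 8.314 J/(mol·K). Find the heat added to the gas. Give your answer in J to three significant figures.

Q ≈ -706 J

Constant volume ⇒ W = 0, so Q = ΔU = nCᵥΔT with Cᵥ = 3R/2 = 12.47 J/(mol·K).
ΔU = (0.335)(12.47)(316 − 485) = -706 J.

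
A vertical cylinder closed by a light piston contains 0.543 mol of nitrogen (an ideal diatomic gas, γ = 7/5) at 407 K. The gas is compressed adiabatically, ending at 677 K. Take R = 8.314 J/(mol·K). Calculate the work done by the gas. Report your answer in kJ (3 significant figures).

Adiabatic ⇒ Q = 0, so W_by = −ΔU = nCᵥ(T₁ − T₂).
Cᵥ = 5R/2 = 20.79 J/(mol·K).
W = (0.543)(20.79)(407 − 677) = -3047 J.

W ≈ -3.05 kJ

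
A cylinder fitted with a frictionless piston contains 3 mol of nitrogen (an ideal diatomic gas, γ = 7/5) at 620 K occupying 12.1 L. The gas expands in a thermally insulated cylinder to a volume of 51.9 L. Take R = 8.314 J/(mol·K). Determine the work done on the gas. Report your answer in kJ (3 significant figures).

W ≈ -17.1 kJ

Adiabatic: TV^(γ−1) = const with γ = 7/5.
T₂ = T₁ (V₁/V₂)^(γ−1) = 620 × (12.1/51.9)^0.4 = 620 × 0.5585 = 346.3 K.
W_by = nCᵥ(T₁ − T₂) = (3)(20.79)(620 − 346.3) = 17067 J.
Work on gas = −W_by = -17067 J.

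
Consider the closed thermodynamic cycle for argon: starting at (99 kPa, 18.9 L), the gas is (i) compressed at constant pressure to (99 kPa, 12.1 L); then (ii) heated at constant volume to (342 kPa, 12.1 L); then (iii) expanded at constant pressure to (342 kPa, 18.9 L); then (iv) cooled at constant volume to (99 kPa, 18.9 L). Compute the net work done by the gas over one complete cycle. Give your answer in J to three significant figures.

Constant-volume legs do no work.
W(i) = (99)(12.1 − 18.9) = -673.2 J; W(iii) = (342)(18.9 − 12.1) = 2326 J.
W_net = -673.2 + 2326 = 1652 J (the clockwise enclosed area).

W_net ≈ 1650 J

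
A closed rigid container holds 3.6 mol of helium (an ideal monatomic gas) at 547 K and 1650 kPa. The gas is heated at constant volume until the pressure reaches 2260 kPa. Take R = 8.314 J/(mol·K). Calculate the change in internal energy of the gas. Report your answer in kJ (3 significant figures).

ΔU ≈ 9.08 kJ

Constant volume ⇒ W = 0, so Q = ΔU = nCᵥΔT with Cᵥ = 3R/2 = 12.47 J/(mol·K).
At constant V, T₂/T₁ = P₂/P₁ ⇒ ΔT = T₁(P₂/P₁ − 1) = 547·(2260/1650 − 1) = 202.2 K.
ΔU = (3.6)(12.47)(202.2) = 9079 J.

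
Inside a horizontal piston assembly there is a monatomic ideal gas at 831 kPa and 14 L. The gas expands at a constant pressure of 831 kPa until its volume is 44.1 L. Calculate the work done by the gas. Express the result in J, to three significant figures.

W ≈ 25000 J

Isobaric: W = P ΔV.
W = (831 kPa)(44.1 − 14 L) = (831)(30.1) = 25013 J.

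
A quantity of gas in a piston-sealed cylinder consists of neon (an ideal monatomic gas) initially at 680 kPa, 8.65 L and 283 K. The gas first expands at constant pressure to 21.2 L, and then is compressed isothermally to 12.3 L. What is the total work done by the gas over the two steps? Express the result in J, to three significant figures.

Step 1 (isobaric): W = PΔV = (680 kPa)(21.2 − 8.65 L) = 8534 J.
After step 1: P = 680 kPa, V = 21.2 L, T = 693.6 K.
Step 2 (isothermal): W = P₁V₁ ln(V₂/V₁) = (14416) ln(12.3/21.2) = -7848 J.
W_total = 8534 − 7848 = 685.9 J.

W_total ≈ 686 J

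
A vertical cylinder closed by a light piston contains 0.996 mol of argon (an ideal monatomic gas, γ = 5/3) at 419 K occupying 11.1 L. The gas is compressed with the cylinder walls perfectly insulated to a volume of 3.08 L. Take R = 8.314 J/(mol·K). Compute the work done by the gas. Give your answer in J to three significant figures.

Adiabatic: TV^(γ−1) = const with γ = 5/3.
T₂ = T₁ (V₁/V₂)^(γ−1) = 419 × (11.1/3.08)^0.667 = 419 × 2.351 = 984.9 K.
W_by = nCᵥ(T₁ − T₂) = (0.996)(12.47)(419 − 984.9) = -7029 J.

W ≈ -7030 J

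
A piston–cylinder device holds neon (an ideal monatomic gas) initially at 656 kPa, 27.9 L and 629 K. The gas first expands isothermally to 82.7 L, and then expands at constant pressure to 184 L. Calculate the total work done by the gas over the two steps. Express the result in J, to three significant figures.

Step 1 (isothermal): W = P₁V₁ ln(V₂/V₁) = (18302) ln(82.7/27.9) = 19887 J.
After step 1: P = 221.3 kPa, V = 82.7 L, T = 629 K.
Step 2 (isobaric): W = PΔV = (221.3 kPa)(184 − 82.7 L) = 22419 J.
W_total = 19887 + 22419 = 42306 J.

W_total ≈ 42300 J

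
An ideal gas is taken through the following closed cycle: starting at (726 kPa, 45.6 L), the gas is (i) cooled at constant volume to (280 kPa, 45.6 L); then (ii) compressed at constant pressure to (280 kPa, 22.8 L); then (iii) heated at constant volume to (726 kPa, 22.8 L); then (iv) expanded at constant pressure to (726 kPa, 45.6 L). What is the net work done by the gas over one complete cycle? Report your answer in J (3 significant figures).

W_net ≈ 10200 J

Constant-volume legs do no work.
W(ii) = (280)(22.8 − 45.6) = -6384 J; W(iv) = (726)(45.6 − 22.8) = 16553 J.
W_net = -6384 + 16553 = 10169 J (the clockwise enclosed area).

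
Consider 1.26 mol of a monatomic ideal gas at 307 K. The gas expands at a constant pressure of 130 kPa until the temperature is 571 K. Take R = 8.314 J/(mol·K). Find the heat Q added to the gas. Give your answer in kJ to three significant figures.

Isobaric: W = nRΔT = (1.26)(8.314)(264) = 2766 J.
ΔU = nCᵥΔT with Cᵥ = 3R/2: ΔU = (1.26)(12.47)(264) = 4148 J.
Q = ΔU + W = 4148 + 2766 = 6914 J.

Q ≈ 6.91 kJ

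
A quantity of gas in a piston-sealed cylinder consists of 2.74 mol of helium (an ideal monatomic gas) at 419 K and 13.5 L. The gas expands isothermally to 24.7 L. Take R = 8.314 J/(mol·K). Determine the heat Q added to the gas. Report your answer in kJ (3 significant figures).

Isothermal ⇒ ΔU = 0, so Q = W = nRT ln(V₂/V₁).
Q = (2.74)(8.314)(419) ln(24.7/13.5) = 9545 × 0.6041 = 5766 J.

Q ≈ 5.77 kJ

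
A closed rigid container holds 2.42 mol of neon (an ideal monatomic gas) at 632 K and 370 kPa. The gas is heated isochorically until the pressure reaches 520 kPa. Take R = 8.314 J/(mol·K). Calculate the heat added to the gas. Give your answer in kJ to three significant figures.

Constant volume ⇒ W = 0, so Q = ΔU = nCᵥΔT with Cᵥ = 3R/2 = 12.47 J/(mol·K).
At constant V, T₂/T₁ = P₂/P₁ ⇒ ΔT = T₁(P₂/P₁ − 1) = 632·(520/370 − 1) = 256.2 K.
ΔU = (2.42)(12.47)(256.2) = 7733 J.

Q ≈ 7.73 kJ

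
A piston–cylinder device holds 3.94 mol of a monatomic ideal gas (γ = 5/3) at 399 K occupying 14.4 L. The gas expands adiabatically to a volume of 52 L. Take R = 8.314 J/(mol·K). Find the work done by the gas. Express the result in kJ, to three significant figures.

Adiabatic: TV^(γ−1) = const with γ = 5/3.
T₂ = T₁ (V₁/V₂)^(γ−1) = 399 × (14.4/52)^0.667 = 399 × 0.4249 = 169.5 K.
W_by = nCᵥ(T₁ − T₂) = (3.94)(12.47)(399 − 169.5) = 11276 J.

W ≈ 11.3 kJ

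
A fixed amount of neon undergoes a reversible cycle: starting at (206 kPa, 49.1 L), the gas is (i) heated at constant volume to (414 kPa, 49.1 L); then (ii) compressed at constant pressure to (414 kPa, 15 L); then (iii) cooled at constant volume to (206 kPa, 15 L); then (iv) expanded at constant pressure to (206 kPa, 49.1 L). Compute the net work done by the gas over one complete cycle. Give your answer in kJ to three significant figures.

W_net ≈ -7.09 kJ

Constant-volume legs do no work.
W(ii) = (414)(15 − 49.1) = -14117 J; W(iv) = (206)(49.1 − 15) = 7025 J.
W_net = -14117 + 7025 = -7093 J (the counter-clockwise enclosed area).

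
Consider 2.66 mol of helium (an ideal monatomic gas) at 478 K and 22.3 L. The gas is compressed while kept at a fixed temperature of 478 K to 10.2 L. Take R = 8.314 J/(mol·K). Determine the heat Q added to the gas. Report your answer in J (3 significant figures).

Isothermal ⇒ ΔU = 0, so Q = W = nRT ln(V₂/V₁).
Q = (2.66)(8.314)(478) ln(10.2/22.3) = 10571 × -0.7822 = -8269 J.

Q ≈ -8270 J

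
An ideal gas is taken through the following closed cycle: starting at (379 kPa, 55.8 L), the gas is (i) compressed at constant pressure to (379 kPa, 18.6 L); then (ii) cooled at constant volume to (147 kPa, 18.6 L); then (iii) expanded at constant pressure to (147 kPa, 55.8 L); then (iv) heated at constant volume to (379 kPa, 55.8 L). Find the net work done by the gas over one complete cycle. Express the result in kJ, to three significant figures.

W_net ≈ -8.63 kJ

Constant-volume legs do no work.
W(i) = (379)(18.6 − 55.8) = -14099 J; W(iii) = (147)(55.8 − 18.6) = 5468 J.
W_net = -14099 + 5468 = -8630 J (the counter-clockwise enclosed area).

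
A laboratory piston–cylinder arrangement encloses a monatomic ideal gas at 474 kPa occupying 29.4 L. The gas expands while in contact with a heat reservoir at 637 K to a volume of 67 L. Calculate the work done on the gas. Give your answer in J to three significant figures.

Isothermal: W = nRT ln(V₂/V₁) = P₁V₁ ln(V₂/V₁).
P₁V₁ = (474 kPa)(29.4 L) = 13936 J.
W = 13936 × ln(67/29.4) = 13936 × 0.8237
W_by_gas = 11479 J; work on gas = −W_by = -11479 J.

W ≈ -11500 J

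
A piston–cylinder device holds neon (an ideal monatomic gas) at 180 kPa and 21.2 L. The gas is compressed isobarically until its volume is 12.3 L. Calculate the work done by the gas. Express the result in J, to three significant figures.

Isobaric: W = P ΔV.
W = (180 kPa)(12.3 − 21.2 L) = (180)(-8.9) = -1602 J.

W ≈ -1600 J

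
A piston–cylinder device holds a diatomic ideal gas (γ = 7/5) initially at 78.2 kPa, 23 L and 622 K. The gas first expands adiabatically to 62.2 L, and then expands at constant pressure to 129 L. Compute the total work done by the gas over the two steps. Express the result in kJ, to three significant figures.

Step 1 (adiabatic): W = (P₁V₁ − P₂V₂)/(γ−1) = (1799 − 1208)/0.4 = 1476 J.
After step 1: P = 19.42 kPa, V = 62.2 L, T = 417.8 K.
Step 2 (isobaric): W = PΔV = (19.42 kPa)(129 − 62.2 L) = 1297 J.
W_total = 1476 + 1297 = 2774 J.

W_total ≈ 2.77 kJ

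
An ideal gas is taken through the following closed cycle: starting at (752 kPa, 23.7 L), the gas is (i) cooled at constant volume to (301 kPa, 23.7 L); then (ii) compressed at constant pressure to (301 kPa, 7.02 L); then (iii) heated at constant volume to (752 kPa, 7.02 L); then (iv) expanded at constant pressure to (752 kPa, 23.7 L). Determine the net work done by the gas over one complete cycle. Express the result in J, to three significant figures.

W_net ≈ 7520 J

Constant-volume legs do no work.
W(ii) = (301)(7.02 − 23.7) = -5021 J; W(iv) = (752)(23.7 − 7.02) = 12543 J.
W_net = -5021 + 12543 = 7523 J (the clockwise enclosed area).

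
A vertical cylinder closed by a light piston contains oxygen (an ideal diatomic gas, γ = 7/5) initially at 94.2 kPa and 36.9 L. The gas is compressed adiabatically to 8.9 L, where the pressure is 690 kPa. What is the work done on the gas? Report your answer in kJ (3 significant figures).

Adiabatic: W = (P₁V₁ − P₂V₂)/(γ − 1) with γ = 7/5.
P₁V₁ = 3476 J, P₂V₂ = 6141 J.
W = (3476 − 6141) / 0.4 = -6663 J.
Work on gas = −W_by = 6663 J.

W ≈ 6.66 kJ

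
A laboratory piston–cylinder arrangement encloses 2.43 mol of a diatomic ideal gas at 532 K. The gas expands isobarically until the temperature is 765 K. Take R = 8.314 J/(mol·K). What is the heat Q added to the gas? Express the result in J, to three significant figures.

Q ≈ 16500 J

Isobaric: W = nRΔT = (2.43)(8.314)(233) = 4707 J.
ΔU = nCᵥΔT with Cᵥ = 5R/2: ΔU = (2.43)(20.79)(233) = 11768 J.
Q = ΔU + W = 11768 + 4707 = 16476 J.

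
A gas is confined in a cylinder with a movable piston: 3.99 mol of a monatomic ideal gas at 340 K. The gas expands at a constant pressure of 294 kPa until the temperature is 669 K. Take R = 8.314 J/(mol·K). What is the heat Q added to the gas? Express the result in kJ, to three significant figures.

Isobaric: W = nRΔT = (3.99)(8.314)(329) = 10914 J.
ΔU = nCᵥΔT with Cᵥ = 3R/2: ΔU = (3.99)(12.47)(329) = 16371 J.
Q = ΔU + W = 16371 + 10914 = 27285 J.

Q ≈ 27.3 kJ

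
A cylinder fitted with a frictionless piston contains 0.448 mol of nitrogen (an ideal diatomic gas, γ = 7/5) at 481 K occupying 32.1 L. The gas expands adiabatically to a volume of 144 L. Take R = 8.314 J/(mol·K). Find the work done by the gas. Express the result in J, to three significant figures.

W ≈ 2020 J

Adiabatic: TV^(γ−1) = const with γ = 7/5.
T₂ = T₁ (V₁/V₂)^(γ−1) = 481 × (32.1/144)^0.4 = 481 × 0.5486 = 263.9 K.
W_by = nCᵥ(T₁ − T₂) = (0.448)(20.79)(481 − 263.9) = 2022 J.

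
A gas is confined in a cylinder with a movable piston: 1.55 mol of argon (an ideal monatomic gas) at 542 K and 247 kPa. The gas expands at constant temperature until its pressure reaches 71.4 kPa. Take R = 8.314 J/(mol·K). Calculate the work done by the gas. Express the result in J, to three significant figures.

Isothermal process: W = nRT ln(V₂/V₁) = nRT ln(P₁/P₂).
W = (1.55)(8.314)(542) × ln(247/71.4)
  = 6985 × ln(3.459) = 6985 × 1.241
W_by_gas = 8669 J.

W ≈ 8670 J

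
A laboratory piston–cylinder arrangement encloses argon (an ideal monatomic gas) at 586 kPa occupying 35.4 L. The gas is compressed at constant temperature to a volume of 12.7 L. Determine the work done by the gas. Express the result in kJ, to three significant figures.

Isothermal: W = nRT ln(V₂/V₁) = P₁V₁ ln(V₂/V₁).
P₁V₁ = (586 kPa)(35.4 L) = 20744 J.
W = 20744 × ln(12.7/35.4) = 20744 × -1.025
W_by_gas = -21265 J.

W ≈ -21.3 kJ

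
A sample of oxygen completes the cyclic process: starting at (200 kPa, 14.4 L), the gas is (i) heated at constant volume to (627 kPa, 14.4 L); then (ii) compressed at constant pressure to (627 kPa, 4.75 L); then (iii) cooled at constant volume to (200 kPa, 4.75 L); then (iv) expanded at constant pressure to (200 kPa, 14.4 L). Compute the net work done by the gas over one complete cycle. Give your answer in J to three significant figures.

W_net ≈ -4120 J

Constant-volume legs do no work.
W(ii) = (627)(4.75 − 14.4) = -6051 J; W(iv) = (200)(14.4 − 4.75) = 1930 J.
W_net = -6051 + 1930 = -4121 J (the counter-clockwise enclosed area).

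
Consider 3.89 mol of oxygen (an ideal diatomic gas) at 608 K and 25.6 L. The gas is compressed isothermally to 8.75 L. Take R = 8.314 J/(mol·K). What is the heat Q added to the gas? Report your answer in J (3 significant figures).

Q ≈ -21100 J

Isothermal ⇒ ΔU = 0, so Q = W = nRT ln(V₂/V₁).
Q = (3.89)(8.314)(608) ln(8.75/25.6) = 19664 × -1.074 = -21110 J.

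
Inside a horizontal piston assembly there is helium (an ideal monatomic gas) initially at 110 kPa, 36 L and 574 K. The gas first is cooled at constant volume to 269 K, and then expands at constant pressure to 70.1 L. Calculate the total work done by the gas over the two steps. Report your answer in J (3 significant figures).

Step 1 (isochoric): W = 0 (constant volume).
After step 1: P = 51.55 kPa (V unchanged).
Step 2 (isobaric): W = PΔV = (51.55 kPa)(70.1 − 36 L) = 1758 J.
W_total = 0 + 1758 = 1758 J.

W_total ≈ 1760 J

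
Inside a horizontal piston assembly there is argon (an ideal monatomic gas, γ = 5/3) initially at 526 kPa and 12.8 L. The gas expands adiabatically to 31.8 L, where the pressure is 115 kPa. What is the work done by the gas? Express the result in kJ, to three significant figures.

Adiabatic: W = (P₁V₁ − P₂V₂)/(γ − 1) with γ = 5/3.
P₁V₁ = 6733 J, P₂V₂ = 3657 J.
W = (6733 − 3657) / 0.6667 = 4614 J.

W ≈ 4.61 kJ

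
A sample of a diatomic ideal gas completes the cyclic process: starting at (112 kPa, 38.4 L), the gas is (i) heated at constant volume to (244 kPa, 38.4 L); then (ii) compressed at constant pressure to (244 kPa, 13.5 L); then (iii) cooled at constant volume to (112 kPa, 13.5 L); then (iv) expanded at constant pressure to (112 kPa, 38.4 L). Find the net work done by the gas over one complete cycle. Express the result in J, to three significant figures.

Constant-volume legs do no work.
W(ii) = (244)(13.5 − 38.4) = -6076 J; W(iv) = (112)(38.4 − 13.5) = 2789 J.
W_net = -6076 + 2789 = -3287 J (the counter-clockwise enclosed area).

W_net ≈ -3290 J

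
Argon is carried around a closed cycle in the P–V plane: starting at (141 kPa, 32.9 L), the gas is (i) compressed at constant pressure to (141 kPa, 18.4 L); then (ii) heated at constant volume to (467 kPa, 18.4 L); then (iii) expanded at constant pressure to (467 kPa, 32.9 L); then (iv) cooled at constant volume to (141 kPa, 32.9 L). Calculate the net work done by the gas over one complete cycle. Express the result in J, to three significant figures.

Constant-volume legs do no work.
W(i) = (141)(18.4 − 32.9) = -2044 J; W(iii) = (467)(32.9 − 18.4) = 6772 J.
W_net = -2044 + 6772 = 4727 J (the clockwise enclosed area).

W_net ≈ 4730 J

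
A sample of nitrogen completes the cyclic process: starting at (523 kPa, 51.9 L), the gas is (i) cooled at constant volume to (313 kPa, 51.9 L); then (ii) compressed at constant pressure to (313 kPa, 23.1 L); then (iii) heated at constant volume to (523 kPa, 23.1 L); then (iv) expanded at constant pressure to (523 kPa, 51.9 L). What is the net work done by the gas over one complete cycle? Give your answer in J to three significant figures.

W_net ≈ 6050 J

Constant-volume legs do no work.
W(ii) = (313)(23.1 − 51.9) = -9014 J; W(iv) = (523)(51.9 − 23.1) = 15062 J.
W_net = -9014 + 15062 = 6048 J (the clockwise enclosed area).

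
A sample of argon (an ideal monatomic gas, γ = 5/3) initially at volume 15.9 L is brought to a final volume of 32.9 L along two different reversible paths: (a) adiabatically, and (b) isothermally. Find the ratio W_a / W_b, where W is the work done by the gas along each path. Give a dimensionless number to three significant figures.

Path (a) adiabatic: W = P₁V₁(1 − (V₁/V₂)^(γ−1))/(γ−1) → W_a/(P₁V₁) = 0.5762.
Path (b) isothermal: W = P₁V₁ ln(V₂/V₁) → W_b/(P₁V₁) = 0.7272.
W_a / W_b = 0.5762 / 0.7272 = 0.7925.

W_a / W_b ≈ 0.792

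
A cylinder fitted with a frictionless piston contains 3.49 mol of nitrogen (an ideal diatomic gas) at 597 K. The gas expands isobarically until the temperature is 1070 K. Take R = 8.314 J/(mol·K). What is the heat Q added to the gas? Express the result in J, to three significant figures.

Isobaric: W = nRΔT = (3.49)(8.314)(473) = 13725 J.
ΔU = nCᵥΔT with Cᵥ = 5R/2: ΔU = (3.49)(20.79)(473) = 34311 J.
Q = ΔU + W = 34311 + 13725 = 48036 J.

Q ≈ 48000 J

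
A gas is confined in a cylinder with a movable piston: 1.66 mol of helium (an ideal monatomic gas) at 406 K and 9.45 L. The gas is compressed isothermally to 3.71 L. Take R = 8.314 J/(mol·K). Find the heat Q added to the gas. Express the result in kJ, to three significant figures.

Isothermal ⇒ ΔU = 0, so Q = W = nRT ln(V₂/V₁).
Q = (1.66)(8.314)(406) ln(3.71/9.45) = 5603 × -0.935 = -5239 J.

Q ≈ -5.24 kJ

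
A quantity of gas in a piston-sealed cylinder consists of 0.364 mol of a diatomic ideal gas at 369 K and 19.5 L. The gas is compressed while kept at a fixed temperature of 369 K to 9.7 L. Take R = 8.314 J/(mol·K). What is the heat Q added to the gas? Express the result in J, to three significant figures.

Isothermal ⇒ ΔU = 0, so Q = W = nRT ln(V₂/V₁).
Q = (0.364)(8.314)(369) ln(9.7/19.5) = 1117 × -0.6983 = -779.8 J.

Q ≈ -780 J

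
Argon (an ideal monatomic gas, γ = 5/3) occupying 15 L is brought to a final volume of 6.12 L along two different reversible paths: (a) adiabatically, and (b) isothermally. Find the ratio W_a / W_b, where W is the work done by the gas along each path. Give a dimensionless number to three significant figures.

W_a / W_b ≈ 1.37

Path (a) adiabatic: W = P₁V₁(1 − (V₁/V₂)^(γ−1))/(γ−1) → W_a/(P₁V₁) = -1.227.
Path (b) isothermal: W = P₁V₁ ln(V₂/V₁) → W_b/(P₁V₁) = -0.8965.
W_a / W_b = -1.227 / -0.8965 = 1.368.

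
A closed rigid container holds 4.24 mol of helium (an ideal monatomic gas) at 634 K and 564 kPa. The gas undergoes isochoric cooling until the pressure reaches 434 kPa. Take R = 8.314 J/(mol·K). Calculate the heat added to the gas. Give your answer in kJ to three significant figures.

Q ≈ -7.73 kJ

Constant volume ⇒ W = 0, so Q = ΔU = nCᵥΔT with Cᵥ = 3R/2 = 12.47 J/(mol·K).
At constant V, T₂/T₁ = P₂/P₁ ⇒ ΔT = T₁(P₂/P₁ − 1) = 634·(434/564 − 1) = -146.1 K.
ΔU = (4.24)(12.47)(-146.1) = -7727 J.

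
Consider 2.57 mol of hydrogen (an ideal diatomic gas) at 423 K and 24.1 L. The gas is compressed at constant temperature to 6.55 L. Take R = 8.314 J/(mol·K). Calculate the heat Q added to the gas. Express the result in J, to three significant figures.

Q ≈ -11800 J

Isothermal ⇒ ΔU = 0, so Q = W = nRT ln(V₂/V₁).
Q = (2.57)(8.314)(423) ln(6.55/24.1) = 9038 × -1.303 = -11775 J.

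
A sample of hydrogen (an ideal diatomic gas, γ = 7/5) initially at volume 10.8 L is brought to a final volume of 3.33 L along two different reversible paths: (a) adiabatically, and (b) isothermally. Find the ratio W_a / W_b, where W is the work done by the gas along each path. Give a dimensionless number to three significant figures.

W_a / W_b ≈ 1.28

Path (a) adiabatic: W = P₁V₁(1 − (V₁/V₂)^(γ−1))/(γ−1) → W_a/(P₁V₁) = -1.503.
Path (b) isothermal: W = P₁V₁ ln(V₂/V₁) → W_b/(P₁V₁) = -1.177.
W_a / W_b = -1.503 / -1.177 = 1.277.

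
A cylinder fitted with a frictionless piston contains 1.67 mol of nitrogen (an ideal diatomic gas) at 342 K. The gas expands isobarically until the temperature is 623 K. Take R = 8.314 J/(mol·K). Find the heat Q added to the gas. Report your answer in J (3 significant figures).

Q ≈ 13700 J

Isobaric: W = nRΔT = (1.67)(8.314)(281) = 3902 J.
ΔU = nCᵥΔT with Cᵥ = 5R/2: ΔU = (1.67)(20.79)(281) = 9754 J.
Q = ΔU + W = 9754 + 3902 = 13655 J.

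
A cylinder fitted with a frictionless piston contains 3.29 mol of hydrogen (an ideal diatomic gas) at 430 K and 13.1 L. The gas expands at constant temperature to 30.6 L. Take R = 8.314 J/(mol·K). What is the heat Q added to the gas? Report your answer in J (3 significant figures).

Isothermal ⇒ ΔU = 0, so Q = W = nRT ln(V₂/V₁).
Q = (3.29)(8.314)(430) ln(30.6/13.1) = 11762 × 0.8484 = 9979 J.

Q ≈ 9980 J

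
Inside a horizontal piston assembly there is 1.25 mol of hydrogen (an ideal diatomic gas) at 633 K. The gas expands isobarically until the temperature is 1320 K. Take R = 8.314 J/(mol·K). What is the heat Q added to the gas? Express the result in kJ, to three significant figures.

Q ≈ 25.0 kJ

Isobaric: W = nRΔT = (1.25)(8.314)(687) = 7140 J.
ΔU = nCᵥΔT with Cᵥ = 5R/2: ΔU = (1.25)(20.79)(687) = 17849 J.
Q = ΔU + W = 17849 + 7140 = 24989 J.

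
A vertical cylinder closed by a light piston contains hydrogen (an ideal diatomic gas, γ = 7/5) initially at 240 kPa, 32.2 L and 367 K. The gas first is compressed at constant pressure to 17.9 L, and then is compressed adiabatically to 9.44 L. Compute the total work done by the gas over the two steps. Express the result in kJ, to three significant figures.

Step 1 (isobaric): W = PΔV = (240 kPa)(17.9 − 32.2 L) = -3432 J.
After step 1: P = 240 kPa, V = 17.9 L, T = 204 K.
Step 2 (adiabatic): W = (P₁V₁ − P₂V₂)/(γ−1) = (4296 − 5549)/0.4 = -3133 J.
W_total = -3432 − 3133 = -6565 J.

W_total ≈ -6.56 kJ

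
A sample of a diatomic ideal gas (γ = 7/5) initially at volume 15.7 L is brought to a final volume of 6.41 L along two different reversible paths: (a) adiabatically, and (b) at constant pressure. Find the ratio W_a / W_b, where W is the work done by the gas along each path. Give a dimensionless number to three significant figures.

Path (a) adiabatic: W = P₁V₁(1 − (V₁/V₂)^(γ−1))/(γ−1) → W_a/(P₁V₁) = -1.077.
Path (b) isobaric: W = P₁(V₂ − V₁) → W_b/(P₁V₁) = -0.5917.
W_a / W_b = -1.077 / -0.5917 = 1.821.

W_a / W_b ≈ 1.82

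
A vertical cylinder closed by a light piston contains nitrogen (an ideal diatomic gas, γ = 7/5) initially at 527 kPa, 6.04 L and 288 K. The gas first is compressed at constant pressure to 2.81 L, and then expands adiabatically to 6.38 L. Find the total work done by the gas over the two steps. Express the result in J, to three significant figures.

Step 1 (isobaric): W = PΔV = (527 kPa)(2.81 − 6.04 L) = -1702 J.
After step 1: P = 527 kPa, V = 2.81 L, T = 134 K.
Step 2 (adiabatic): W = (P₁V₁ − P₂V₂)/(γ−1) = (1481 − 1067)/0.4 = 1035 J.
W_total = -1702 + 1035 = -667 J.

W_total ≈ -667 J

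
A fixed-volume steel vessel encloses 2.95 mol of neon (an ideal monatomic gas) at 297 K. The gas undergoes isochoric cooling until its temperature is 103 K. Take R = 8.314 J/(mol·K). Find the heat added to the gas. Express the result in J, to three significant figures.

Constant volume ⇒ W = 0, so Q = ΔU = nCᵥΔT with Cᵥ = 3R/2 = 12.47 J/(mol·K).
ΔU = (2.95)(12.47)(103 − 297) = -7137 J.

Q ≈ -7140 J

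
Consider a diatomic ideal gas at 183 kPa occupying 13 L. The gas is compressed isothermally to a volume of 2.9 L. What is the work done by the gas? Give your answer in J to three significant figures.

Isothermal: W = nRT ln(V₂/V₁) = P₁V₁ ln(V₂/V₁).
P₁V₁ = (183 kPa)(13 L) = 2379 J.
W = 2379 × ln(2.9/13) = 2379 × -1.5
W_by_gas = -3569 J.

W ≈ -3570 J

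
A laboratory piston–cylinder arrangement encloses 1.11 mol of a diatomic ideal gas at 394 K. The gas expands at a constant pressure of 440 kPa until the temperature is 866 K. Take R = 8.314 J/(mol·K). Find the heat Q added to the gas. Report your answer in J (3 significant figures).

Isobaric: W = nRΔT = (1.11)(8.314)(472) = 4356 J.
ΔU = nCᵥΔT with Cᵥ = 5R/2: ΔU = (1.11)(20.79)(472) = 10890 J.
Q = ΔU + W = 10890 + 4356 = 15246 J.

Q ≈ 15200 J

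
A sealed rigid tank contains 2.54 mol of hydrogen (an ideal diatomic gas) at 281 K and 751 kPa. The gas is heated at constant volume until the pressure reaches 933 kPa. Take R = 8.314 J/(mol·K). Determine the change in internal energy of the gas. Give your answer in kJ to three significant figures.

Constant volume ⇒ W = 0, so Q = ΔU = nCᵥΔT with Cᵥ = 5R/2 = 20.79 J/(mol·K).
At constant V, T₂/T₁ = P₂/P₁ ⇒ ΔT = T₁(P₂/P₁ − 1) = 281·(933/751 − 1) = 68.1 K.
ΔU = (2.54)(20.79)(68.1) = 3595 J.

ΔU ≈ 3.60 kJ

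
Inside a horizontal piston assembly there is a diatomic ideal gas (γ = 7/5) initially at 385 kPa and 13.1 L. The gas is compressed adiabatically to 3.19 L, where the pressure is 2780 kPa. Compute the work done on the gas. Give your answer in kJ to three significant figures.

W ≈ 9.56 kJ

Adiabatic: W = (P₁V₁ − P₂V₂)/(γ − 1) with γ = 7/5.
P₁V₁ = 5044 J, P₂V₂ = 8868 J.
W = (5044 − 8868) / 0.4 = -9562 J.
Work on gas = −W_by = 9562 J.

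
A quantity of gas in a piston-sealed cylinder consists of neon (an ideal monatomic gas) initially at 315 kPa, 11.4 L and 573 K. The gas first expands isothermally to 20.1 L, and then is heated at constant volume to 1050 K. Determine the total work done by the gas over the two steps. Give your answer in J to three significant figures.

Step 1 (isothermal): W = P₁V₁ ln(V₂/V₁) = (3591) ln(20.1/11.4) = 2036 J.
Step 2 (isochoric): W = 0 (constant volume).
W_total = 2036 + 0 = 2036 J.

W_total ≈ 2040 J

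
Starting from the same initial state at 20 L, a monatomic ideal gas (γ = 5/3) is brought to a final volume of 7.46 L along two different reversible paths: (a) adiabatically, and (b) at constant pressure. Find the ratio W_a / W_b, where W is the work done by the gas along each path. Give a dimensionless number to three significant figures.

W_a / W_b ≈ 2.22

Path (a) adiabatic: W = P₁V₁(1 − (V₁/V₂)^(γ−1))/(γ−1) → W_a/(P₁V₁) = -1.395.
Path (b) isobaric: W = P₁(V₂ − V₁) → W_b/(P₁V₁) = -0.627.
W_a / W_b = -1.395 / -0.627 = 2.225.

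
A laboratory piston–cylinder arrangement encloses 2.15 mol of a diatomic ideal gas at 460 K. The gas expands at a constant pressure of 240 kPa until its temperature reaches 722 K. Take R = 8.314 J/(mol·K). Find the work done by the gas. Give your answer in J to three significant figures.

Isobaric: W = P ΔV = nR ΔT.
W = (2.15)(8.314)(722 − 460) = 4683 J.

W ≈ 4680 J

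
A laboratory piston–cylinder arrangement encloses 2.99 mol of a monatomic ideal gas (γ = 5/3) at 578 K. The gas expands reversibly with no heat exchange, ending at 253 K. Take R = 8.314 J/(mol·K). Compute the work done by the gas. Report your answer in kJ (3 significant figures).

W ≈ 12.1 kJ

Adiabatic ⇒ Q = 0, so W_by = −ΔU = nCᵥ(T₁ − T₂).
Cᵥ = 3R/2 = 12.47 J/(mol·K).
W = (2.99)(12.47)(578 − 253) = 12119 J.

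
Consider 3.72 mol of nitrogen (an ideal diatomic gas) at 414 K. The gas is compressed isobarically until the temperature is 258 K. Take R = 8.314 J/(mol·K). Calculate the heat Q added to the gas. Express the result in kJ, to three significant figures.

Q ≈ -16.9 kJ

Isobaric: W = nRΔT = (3.72)(8.314)(-156) = -4825 J.
ΔU = nCᵥΔT with Cᵥ = 5R/2: ΔU = (3.72)(20.79)(-156) = -12062 J.
Q = ΔU + W = -12062 − 4825 = -16887 J.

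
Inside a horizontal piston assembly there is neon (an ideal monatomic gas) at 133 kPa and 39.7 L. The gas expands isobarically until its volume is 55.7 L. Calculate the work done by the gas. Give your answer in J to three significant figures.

W ≈ 2130 J

Isobaric: W = P ΔV.
W = (133 kPa)(55.7 − 39.7 L) = (133)(16) = 2128 J.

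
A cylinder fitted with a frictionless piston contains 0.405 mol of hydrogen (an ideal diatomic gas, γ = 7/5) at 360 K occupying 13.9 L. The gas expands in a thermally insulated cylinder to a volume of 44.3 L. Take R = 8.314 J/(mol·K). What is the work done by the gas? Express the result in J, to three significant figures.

Adiabatic: TV^(γ−1) = const with γ = 7/5.
T₂ = T₁ (V₁/V₂)^(γ−1) = 360 × (13.9/44.3)^0.4 = 360 × 0.629 = 226.4 K.
W_by = nCᵥ(T₁ − T₂) = (0.405)(20.79)(360 − 226.4) = 1124 J.

W ≈ 1120 J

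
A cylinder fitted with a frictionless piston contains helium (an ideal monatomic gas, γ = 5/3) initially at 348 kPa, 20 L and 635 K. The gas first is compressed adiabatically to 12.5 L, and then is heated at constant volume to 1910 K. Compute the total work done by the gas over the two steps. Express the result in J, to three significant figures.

W_total ≈ -3840 J

Step 1 (adiabatic): W = (P₁V₁ − P₂V₂)/(γ−1) = (6960 − 9521)/0.667 = -3842 J.
Step 2 (isochoric): W = 0 (constant volume).
W_total = -3842 + 0 = -3842 J.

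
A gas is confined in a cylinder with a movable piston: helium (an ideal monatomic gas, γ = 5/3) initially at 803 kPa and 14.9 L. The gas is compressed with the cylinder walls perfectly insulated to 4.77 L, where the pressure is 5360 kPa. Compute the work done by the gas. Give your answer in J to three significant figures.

Adiabatic: W = (P₁V₁ − P₂V₂)/(γ − 1) with γ = 5/3.
P₁V₁ = 11965 J, P₂V₂ = 25567 J.
W = (11965 − 25567) / 0.6667 = -20404 J.

W ≈ -20400 J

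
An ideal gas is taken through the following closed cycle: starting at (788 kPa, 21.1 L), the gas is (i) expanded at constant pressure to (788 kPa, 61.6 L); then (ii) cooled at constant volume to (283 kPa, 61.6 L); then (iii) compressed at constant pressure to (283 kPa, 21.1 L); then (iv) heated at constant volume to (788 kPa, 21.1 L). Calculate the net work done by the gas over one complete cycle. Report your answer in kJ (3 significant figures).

Constant-volume legs do no work.
W(i) = (788)(61.6 − 21.1) = 31914 J; W(iii) = (283)(21.1 − 61.6) = -11462 J.
W_net = 31914 − 11462 = 20452 J (the clockwise enclosed area).

W_net ≈ 20.5 kJ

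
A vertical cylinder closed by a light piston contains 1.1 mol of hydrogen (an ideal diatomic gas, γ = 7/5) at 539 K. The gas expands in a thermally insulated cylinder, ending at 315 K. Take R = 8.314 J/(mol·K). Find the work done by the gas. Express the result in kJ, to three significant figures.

W ≈ 5.12 kJ

Adiabatic ⇒ Q = 0, so W_by = −ΔU = nCᵥ(T₁ − T₂).
Cᵥ = 5R/2 = 20.79 J/(mol·K).
W = (1.1)(20.79)(539 − 315) = 5121 J.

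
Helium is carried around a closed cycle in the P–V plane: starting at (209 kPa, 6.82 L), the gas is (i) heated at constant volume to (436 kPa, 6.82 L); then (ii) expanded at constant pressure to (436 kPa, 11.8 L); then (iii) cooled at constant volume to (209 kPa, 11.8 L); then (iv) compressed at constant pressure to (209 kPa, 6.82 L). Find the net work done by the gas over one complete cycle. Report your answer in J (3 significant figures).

W_net ≈ 1130 J

Constant-volume legs do no work.
W(ii) = (436)(11.8 − 6.82) = 2171 J; W(iv) = (209)(6.82 − 11.8) = -1041 J.
W_net = 2171 − 1041 = 1130 J (the clockwise enclosed area).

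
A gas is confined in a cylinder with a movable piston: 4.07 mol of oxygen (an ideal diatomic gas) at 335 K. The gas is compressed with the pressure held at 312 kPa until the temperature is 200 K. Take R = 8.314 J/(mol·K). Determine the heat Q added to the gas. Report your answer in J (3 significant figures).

Q ≈ -16000 J

Isobaric: W = nRΔT = (4.07)(8.314)(-135) = -4568 J.
ΔU = nCᵥΔT with Cᵥ = 5R/2: ΔU = (4.07)(20.79)(-135) = -11420 J.
Q = ΔU + W = -11420 − 4568 = -15988 J.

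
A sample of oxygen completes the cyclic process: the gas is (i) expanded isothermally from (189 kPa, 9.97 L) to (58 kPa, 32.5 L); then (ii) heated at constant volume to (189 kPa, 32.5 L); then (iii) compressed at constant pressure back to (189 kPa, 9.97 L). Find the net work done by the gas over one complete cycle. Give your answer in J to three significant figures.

W_net ≈ -2030 J

Leg (i): W = PᵢVᵢ ln(V_f/Vᵢ) = (1884) ln(32.5/9.97) = 2227 J.
Leg (ii): W = 0.
Leg (iii): W = PΔV = (189)(9.97 − 32.5) = -4258 J.
W_net = 2227 − 4258 = -2032 J.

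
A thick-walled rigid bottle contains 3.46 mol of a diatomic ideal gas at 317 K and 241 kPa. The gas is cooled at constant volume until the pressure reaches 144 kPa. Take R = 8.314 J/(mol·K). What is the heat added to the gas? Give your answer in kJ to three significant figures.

Q ≈ -9.18 kJ

Constant volume ⇒ W = 0, so Q = ΔU = nCᵥΔT with Cᵥ = 5R/2 = 20.79 J/(mol·K).
At constant V, T₂/T₁ = P₂/P₁ ⇒ ΔT = T₁(P₂/P₁ − 1) = 317·(144/241 − 1) = -127.6 K.
ΔU = (3.46)(20.79)(-127.6) = -9176 J.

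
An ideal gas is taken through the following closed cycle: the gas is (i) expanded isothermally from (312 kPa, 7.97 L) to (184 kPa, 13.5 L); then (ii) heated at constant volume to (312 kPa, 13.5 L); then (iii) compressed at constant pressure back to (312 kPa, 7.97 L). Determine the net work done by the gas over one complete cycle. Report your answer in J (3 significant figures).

Leg (i): W = PᵢVᵢ ln(V_f/Vᵢ) = (2487) ln(13.5/7.97) = 1310 J.
Leg (ii): W = 0.
Leg (iii): W = PΔV = (312)(7.97 − 13.5) = -1725 J.
W_net = 1310 − 1725 = -414.9 J.

W_net ≈ -415 J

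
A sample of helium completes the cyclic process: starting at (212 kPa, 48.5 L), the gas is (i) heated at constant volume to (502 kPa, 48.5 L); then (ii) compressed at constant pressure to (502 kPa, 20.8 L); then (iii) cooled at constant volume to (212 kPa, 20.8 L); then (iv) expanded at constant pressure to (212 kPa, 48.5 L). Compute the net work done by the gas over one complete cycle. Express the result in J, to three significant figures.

W_net ≈ -8030 J

Constant-volume legs do no work.
W(ii) = (502)(20.8 − 48.5) = -13905 J; W(iv) = (212)(48.5 − 20.8) = 5872 J.
W_net = -13905 + 5872 = -8033 J (the counter-clockwise enclosed area).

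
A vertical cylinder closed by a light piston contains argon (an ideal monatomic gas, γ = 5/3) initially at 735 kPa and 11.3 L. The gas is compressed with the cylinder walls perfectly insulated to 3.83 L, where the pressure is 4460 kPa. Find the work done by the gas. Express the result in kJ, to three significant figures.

Adiabatic: W = (P₁V₁ − P₂V₂)/(γ − 1) with γ = 5/3.
P₁V₁ = 8306 J, P₂V₂ = 17082 J.
W = (8306 − 17082) / 0.6667 = -13164 J.

W ≈ -13.2 kJ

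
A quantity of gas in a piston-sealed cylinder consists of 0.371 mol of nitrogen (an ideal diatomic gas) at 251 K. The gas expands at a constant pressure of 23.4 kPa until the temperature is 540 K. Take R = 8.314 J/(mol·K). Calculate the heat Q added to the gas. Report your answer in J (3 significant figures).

Q ≈ 3120 J

Isobaric: W = nRΔT = (0.371)(8.314)(289) = 891.4 J.
ΔU = nCᵥΔT with Cᵥ = 5R/2: ΔU = (0.371)(20.79)(289) = 2229 J.
Q = ΔU + W = 2229 + 891.4 = 3120 J.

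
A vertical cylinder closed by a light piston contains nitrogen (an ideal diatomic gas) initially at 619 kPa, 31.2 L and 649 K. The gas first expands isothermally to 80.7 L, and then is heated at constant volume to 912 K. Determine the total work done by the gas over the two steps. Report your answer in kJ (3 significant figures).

Step 1 (isothermal): W = P₁V₁ ln(V₂/V₁) = (19313) ln(80.7/31.2) = 18353 J.
Step 2 (isochoric): W = 0 (constant volume).
W_total = 18353 + 0 = 18353 J.

W_total ≈ 18.4 kJ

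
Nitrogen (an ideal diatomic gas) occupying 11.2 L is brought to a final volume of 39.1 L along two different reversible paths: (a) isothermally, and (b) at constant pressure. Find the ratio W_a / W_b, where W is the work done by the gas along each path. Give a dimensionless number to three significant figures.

Path (a) isothermal: W = P₁V₁ ln(V₂/V₁) → W_a/(P₁V₁) = 1.25.
Path (b) isobaric: W = P₁(V₂ − V₁) → W_b/(P₁V₁) = 2.491.
W_a / W_b = 1.25 / 2.491 = 0.5019.

W_a / W_b ≈ 0.502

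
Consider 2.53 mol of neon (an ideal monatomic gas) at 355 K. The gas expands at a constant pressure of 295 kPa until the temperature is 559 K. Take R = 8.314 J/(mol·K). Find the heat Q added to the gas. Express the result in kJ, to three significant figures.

Q ≈ 10.7 kJ

Isobaric: W = nRΔT = (2.53)(8.314)(204) = 4291 J.
ΔU = nCᵥΔT with Cᵥ = 3R/2: ΔU = (2.53)(12.47)(204) = 6437 J.
Q = ΔU + W = 6437 + 4291 = 10728 J.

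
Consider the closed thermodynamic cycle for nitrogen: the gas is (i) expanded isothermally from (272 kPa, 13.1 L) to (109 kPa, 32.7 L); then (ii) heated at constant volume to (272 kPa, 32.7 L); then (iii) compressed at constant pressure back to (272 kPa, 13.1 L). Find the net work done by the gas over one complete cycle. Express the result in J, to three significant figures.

Leg (i): W = PᵢVᵢ ln(V_f/Vᵢ) = (3563) ln(32.7/13.1) = 3259 J.
Leg (ii): W = 0.
Leg (iii): W = PΔV = (272)(13.1 − 32.7) = -5331 J.
W_net = 3259 − 5331 = -2072 J.

W_net ≈ -2070 J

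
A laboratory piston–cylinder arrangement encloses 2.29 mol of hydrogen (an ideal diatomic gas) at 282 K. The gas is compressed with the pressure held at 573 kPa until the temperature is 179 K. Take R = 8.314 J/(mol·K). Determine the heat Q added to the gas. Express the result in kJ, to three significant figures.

Q ≈ -6.86 kJ

Isobaric: W = nRΔT = (2.29)(8.314)(-103) = -1961 J.
ΔU = nCᵥΔT with Cᵥ = 5R/2: ΔU = (2.29)(20.79)(-103) = -4903 J.
Q = ΔU + W = -4903 − 1961 = -6864 J.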